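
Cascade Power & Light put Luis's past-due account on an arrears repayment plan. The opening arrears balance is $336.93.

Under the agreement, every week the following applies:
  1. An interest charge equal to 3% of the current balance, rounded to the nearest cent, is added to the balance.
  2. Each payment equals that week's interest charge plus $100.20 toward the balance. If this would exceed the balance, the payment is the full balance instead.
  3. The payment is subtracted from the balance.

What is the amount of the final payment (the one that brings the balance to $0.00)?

Week 1: $336.93 +$10.11 interest = $347.04; pay $110.31 → $236.73
Week 2: $236.73 +$7.10 interest = $243.83; pay $107.30 → $136.53
Week 3: $136.53 +$4.10 interest = $140.63; pay $104.30 → $36.33
Week 4: $36.33 +$1.09 interest = $37.42; pay $37.42 → $0.00

$37.42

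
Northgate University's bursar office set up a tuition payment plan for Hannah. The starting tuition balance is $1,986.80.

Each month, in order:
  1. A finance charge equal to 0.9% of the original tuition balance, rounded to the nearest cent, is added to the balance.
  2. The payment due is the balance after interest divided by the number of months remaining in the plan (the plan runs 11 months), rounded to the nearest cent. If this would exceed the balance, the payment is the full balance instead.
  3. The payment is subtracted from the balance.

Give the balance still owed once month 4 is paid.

$1,317.78

# | Opening | Interest | Payment | End bal
1 | $1,986.80 | $17.88 | $182.24 | $1,822.44
2 | $1,822.44 | $17.88 | $184.03 | $1,656.29
3 | $1,656.29 | $17.88 | $186.02 | $1,488.15
4 | $1,488.15 | $17.88 | $188.25 | $1,317.78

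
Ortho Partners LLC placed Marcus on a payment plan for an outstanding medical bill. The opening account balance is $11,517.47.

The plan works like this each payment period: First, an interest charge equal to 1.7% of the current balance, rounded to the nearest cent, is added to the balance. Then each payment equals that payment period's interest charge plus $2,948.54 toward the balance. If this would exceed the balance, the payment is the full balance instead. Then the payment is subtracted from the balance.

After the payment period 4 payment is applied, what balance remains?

Payment period 1: $11,517.47 +$195.80 interest = $11,713.27; pay $3,144.34 → $8,568.93
Payment period 2: $8,568.93 +$145.67 interest = $8,714.60; pay $3,094.21 → $5,620.39
Payment period 3: $5,620.39 +$95.55 interest = $5,715.94; pay $3,044.09 → $2,671.85
Payment period 4: $2,671.85 +$45.42 interest = $2,717.27; pay $2,717.27 → $0.00

$0.00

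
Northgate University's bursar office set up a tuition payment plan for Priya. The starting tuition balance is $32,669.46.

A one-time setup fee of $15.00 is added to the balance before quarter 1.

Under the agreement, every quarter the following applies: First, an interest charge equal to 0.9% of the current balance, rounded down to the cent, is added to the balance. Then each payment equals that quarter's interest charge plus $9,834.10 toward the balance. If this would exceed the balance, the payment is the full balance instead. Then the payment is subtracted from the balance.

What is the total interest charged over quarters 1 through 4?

Quarter 1: opening $32,684.46; interest $294.16 → $32,978.62; payment $10,128.26; balance $22,850.36
Quarter 2: opening $22,850.36; interest $205.65 → $23,056.01; payment $10,039.75; balance $13,016.26
Quarter 3: opening $13,016.26; interest $117.14 → $13,133.40; payment $9,951.24; balance $3,182.16
Quarter 4: opening $3,182.16; interest $28.63 → $3,210.79; payment $3,210.79; balance $0.00
Total interest: $294.16 + $205.65 + $117.14 + $28.63 = $645.58

$645.58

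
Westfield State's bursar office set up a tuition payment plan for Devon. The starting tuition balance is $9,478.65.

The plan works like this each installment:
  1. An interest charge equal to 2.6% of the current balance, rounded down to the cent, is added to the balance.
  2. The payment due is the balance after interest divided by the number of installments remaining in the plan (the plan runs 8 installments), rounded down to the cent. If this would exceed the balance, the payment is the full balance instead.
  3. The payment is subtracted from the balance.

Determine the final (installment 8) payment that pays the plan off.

Installment 1: opening $9,478.65; interest $246.44 → $9,725.09; payment $1,215.63; balance $8,509.46
Installment 2: opening $8,509.46; interest $221.24 → $8,730.70; payment $1,247.24; balance $7,483.46
Installment 3: opening $7,483.46; interest $194.56 → $7,678.02; payment $1,279.67; balance $6,398.35
Installment 4: opening $6,398.35; interest $166.35 → $6,564.70; payment $1,312.94; balance $5,251.76
Installment 5: opening $5,251.76; interest $136.54 → $5,388.30; payment $1,347.07; balance $4,041.23
Installment 6: opening $4,041.23; interest $105.07 → $4,146.30; payment $1,382.10; balance $2,764.20
Installment 7: opening $2,764.20; interest $71.86 → $2,836.06; payment $1,418.03; balance $1,418.03
Installment 8: opening $1,418.03; interest $36.86 → $1,454.89; payment $1,454.89; balance $0.00

$1,454.89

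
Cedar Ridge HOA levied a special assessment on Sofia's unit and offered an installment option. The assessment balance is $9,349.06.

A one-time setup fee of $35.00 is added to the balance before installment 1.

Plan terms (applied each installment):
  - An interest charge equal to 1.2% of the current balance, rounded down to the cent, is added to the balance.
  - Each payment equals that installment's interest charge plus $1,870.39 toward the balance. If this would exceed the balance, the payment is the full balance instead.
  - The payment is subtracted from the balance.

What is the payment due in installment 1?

$1,982.99

Installment 1: opening $9,384.06; interest $112.60 → $9,496.66; payment $1,982.99; balance $7,513.67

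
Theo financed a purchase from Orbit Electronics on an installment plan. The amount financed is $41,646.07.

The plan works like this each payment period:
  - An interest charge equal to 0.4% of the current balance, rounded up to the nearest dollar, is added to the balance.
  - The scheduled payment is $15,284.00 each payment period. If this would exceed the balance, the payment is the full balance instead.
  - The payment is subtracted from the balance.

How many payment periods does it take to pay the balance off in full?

3

Payment period 1: $41,646.07 +$167.00 interest = $41,813.07; pay $15,284.00 → $26,529.07
Payment period 2: $26,529.07 +$107.00 interest = $26,636.07; pay $15,284.00 → $11,352.07
Payment period 3: $11,352.07 +$46.00 interest = $11,398.07; pay $11,398.07 → $0.00
Balance reaches $0.00 in payment period 3.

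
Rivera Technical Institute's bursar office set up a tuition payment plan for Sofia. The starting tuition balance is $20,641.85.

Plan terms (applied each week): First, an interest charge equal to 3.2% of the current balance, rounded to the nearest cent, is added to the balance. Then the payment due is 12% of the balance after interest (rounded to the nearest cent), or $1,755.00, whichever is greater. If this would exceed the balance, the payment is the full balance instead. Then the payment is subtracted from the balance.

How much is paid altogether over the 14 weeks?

$25,384.94

# | Opening | Interest | Payment | End bal
1 | $20,641.85 | $660.54 | $2,556.29 | $18,746.10
2 | $18,746.10 | $599.88 | $2,321.52 | $17,024.46
3 | $17,024.46 | $544.78 | $2,108.31 | $15,460.93
4 | $15,460.93 | $494.75 | $1,914.68 | $14,041.00
5 | $14,041.00 | $449.31 | $1,755.00 | $12,735.31
6 | $12,735.31 | $407.53 | $1,755.00 | $11,387.84
7 | $11,387.84 | $364.41 | $1,755.00 | $9,997.25
8 | $9,997.25 | $319.91 | $1,755.00 | $8,562.16
9 | $8,562.16 | $273.99 | $1,755.00 | $7,081.15
10 | $7,081.15 | $226.60 | $1,755.00 | $5,552.75
11 | $5,552.75 | $177.69 | $1,755.00 | $3,975.44
12 | $3,975.44 | $127.21 | $1,755.00 | $2,347.65
13 | $2,347.65 | $75.12 | $1,755.00 | $667.77
14 | $667.77 | $21.37 | $689.14 | $0.00
Total paid: $25,384.94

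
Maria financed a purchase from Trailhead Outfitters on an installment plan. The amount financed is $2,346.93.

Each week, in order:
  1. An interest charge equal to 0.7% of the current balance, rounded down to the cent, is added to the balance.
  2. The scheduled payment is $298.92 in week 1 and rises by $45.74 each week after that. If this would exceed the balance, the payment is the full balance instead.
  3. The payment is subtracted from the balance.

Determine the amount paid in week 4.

$436.14

Week 1: opening $2,346.93; interest $16.42 → $2,363.35; payment $298.92; balance $2,064.43
Week 2: opening $2,064.43; interest $14.45 → $2,078.88; payment $344.66; balance $1,734.22
Week 3: opening $1,734.22; interest $12.13 → $1,746.35; payment $390.40; balance $1,355.95
Week 4: opening $1,355.95; interest $9.49 → $1,365.44; payment $436.14; balance $929.30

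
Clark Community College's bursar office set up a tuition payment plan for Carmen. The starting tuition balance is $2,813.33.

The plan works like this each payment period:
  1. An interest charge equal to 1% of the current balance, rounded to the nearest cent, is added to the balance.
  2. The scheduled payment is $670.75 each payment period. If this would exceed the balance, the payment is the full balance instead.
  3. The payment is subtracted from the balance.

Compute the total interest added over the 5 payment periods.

# | Opening | Interest | Payment | End bal
1 | $2,813.33 | $28.13 | $670.75 | $2,170.71
2 | $2,170.71 | $21.71 | $670.75 | $1,521.67
3 | $1,521.67 | $15.22 | $670.75 | $866.14
4 | $866.14 | $8.66 | $670.75 | $204.05
5 | $204.05 | $2.04 | $206.09 | $0.00
Total interest: $28.13 + $21.71 + $15.22 + $8.66 + $2.04 = $75.76

$75.76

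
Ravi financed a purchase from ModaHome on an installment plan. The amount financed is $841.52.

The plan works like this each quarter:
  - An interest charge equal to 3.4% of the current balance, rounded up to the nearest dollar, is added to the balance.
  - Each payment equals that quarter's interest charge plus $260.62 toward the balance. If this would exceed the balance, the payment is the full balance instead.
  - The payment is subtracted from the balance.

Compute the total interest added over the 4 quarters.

$63.00

Quarter 1: opening $841.52; interest $29.00 → $870.52; payment $289.62; balance $580.90
Quarter 2: opening $580.90; interest $20.00 → $600.90; payment $280.62; balance $320.28
Quarter 3: opening $320.28; interest $11.00 → $331.28; payment $271.62; balance $59.66
Quarter 4: opening $59.66; interest $3.00 → $62.66; payment $62.66; balance $0.00
Total interest: $29.00 + $20.00 + $11.00 + $3.00 = $63.00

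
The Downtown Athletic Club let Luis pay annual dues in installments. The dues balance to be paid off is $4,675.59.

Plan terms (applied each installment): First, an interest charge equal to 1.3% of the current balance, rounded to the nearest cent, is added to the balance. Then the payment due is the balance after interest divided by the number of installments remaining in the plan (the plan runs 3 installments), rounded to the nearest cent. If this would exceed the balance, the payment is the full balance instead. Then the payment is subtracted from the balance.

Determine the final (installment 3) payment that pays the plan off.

Installment 1: $4,675.59 +$60.78 interest = $4,736.37; pay $1,578.79 → $3,157.58
Installment 2: $3,157.58 +$41.05 interest = $3,198.63; pay $1,599.32 → $1,599.31
Installment 3: $1,599.31 +$20.79 interest = $1,620.10; pay $1,620.10 → $0.00

$1,620.10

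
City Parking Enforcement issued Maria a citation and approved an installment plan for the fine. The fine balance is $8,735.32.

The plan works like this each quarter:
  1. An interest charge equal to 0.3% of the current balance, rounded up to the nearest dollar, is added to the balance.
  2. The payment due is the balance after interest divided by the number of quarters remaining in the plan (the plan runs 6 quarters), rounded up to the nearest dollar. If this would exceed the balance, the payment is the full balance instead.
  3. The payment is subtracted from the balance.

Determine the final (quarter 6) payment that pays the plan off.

$1,482.32

# | Opening | Interest | Payment | End bal
1 | $8,735.32 | $27.00 | $1,461.00 | $7,301.32
2 | $7,301.32 | $22.00 | $1,465.00 | $5,858.32
3 | $5,858.32 | $18.00 | $1,470.00 | $4,406.32
4 | $4,406.32 | $14.00 | $1,474.00 | $2,946.32
5 | $2,946.32 | $9.00 | $1,478.00 | $1,477.32
6 | $1,477.32 | $5.00 | $1,482.32 | $0.00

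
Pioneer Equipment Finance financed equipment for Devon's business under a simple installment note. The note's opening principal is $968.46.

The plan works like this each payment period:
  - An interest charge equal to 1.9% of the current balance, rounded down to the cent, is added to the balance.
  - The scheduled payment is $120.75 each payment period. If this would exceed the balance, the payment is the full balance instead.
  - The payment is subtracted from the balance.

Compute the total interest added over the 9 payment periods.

Payment period 1: $968.46 +$18.40 interest = $986.86; pay $120.75 → $866.11
Payment period 2: $866.11 +$16.45 interest = $882.56; pay $120.75 → $761.81
Payment period 3: $761.81 +$14.47 interest = $776.28; pay $120.75 → $655.53
Payment period 4: $655.53 +$12.45 interest = $667.98; pay $120.75 → $547.23
Payment period 5: $547.23 +$10.39 interest = $557.62; pay $120.75 → $436.87
Payment period 6: $436.87 +$8.30 interest = $445.17; pay $120.75 → $324.42
Payment period 7: $324.42 +$6.16 interest = $330.58; pay $120.75 → $209.83
Payment period 8: $209.83 +$3.98 interest = $213.81; pay $120.75 → $93.06
Payment period 9: $93.06 +$1.76 interest = $94.82; pay $94.82 → $0.00
Total interest: $18.40 + $16.45 + $14.47 + $12.45 + $10.39 + $8.30 + $6.16 + $3.98 + $1.76 = $92.36

$92.36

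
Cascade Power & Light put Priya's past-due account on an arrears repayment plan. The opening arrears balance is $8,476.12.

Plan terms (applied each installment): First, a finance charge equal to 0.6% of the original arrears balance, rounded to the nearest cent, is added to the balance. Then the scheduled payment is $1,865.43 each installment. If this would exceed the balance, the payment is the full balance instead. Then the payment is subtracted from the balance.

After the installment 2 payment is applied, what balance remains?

$4,846.98

Installment 1: $8,476.12 +$50.86 interest = $8,526.98; pay $1,865.43 → $6,661.55
Installment 2: $6,661.55 +$50.86 interest = $6,712.41; pay $1,865.43 → $4,846.98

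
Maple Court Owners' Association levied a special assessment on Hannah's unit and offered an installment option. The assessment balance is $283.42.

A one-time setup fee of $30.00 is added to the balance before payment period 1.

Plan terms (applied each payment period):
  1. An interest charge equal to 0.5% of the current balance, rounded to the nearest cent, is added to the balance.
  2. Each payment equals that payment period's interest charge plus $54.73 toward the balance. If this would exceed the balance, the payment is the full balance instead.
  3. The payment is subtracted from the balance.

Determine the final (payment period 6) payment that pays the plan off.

Payment period 1: $313.42 +$1.57 interest = $314.99; pay $56.30 → $258.69
Payment period 2: $258.69 +$1.29 interest = $259.98; pay $56.02 → $203.96
Payment period 3: $203.96 +$1.02 interest = $204.98; pay $55.75 → $149.23
Payment period 4: $149.23 +$0.75 interest = $149.98; pay $55.48 → $94.50
Payment period 5: $94.50 +$0.47 interest = $94.97; pay $55.20 → $39.77
Payment period 6: $39.77 +$0.20 interest = $39.97; pay $39.97 → $0.00

$39.97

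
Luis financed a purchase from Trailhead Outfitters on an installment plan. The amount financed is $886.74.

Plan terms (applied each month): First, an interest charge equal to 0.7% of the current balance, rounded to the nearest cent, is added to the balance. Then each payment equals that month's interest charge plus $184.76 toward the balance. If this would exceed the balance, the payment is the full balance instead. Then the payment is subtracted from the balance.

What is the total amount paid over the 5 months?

$904.84

Month 1: opening $886.74; interest $6.21 → $892.95; payment $190.97; balance $701.98
Month 2: opening $701.98; interest $4.91 → $706.89; payment $189.67; balance $517.22
Month 3: opening $517.22; interest $3.62 → $520.84; payment $188.38; balance $332.46
Month 4: opening $332.46; interest $2.33 → $334.79; payment $187.09; balance $147.70
Month 5: opening $147.70; interest $1.03 → $148.73; payment $148.73; balance $0.00
Total paid: $904.84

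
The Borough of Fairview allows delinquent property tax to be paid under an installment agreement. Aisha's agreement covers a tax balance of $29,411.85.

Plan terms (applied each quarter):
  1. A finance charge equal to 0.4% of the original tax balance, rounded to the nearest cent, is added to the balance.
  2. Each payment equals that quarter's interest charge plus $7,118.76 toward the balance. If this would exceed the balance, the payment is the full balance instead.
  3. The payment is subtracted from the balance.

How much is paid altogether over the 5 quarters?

$30,000.10

Quarter 1: opening $29,411.85; interest $117.65 → $29,529.50; payment $7,236.41; balance $22,293.09
Quarter 2: opening $22,293.09; interest $117.65 → $22,410.74; payment $7,236.41; balance $15,174.33
Quarter 3: opening $15,174.33; interest $117.65 → $15,291.98; payment $7,236.41; balance $8,055.57
Quarter 4: opening $8,055.57; interest $117.65 → $8,173.22; payment $7,236.41; balance $936.81
Quarter 5: opening $936.81; interest $117.65 → $1,054.46; payment $1,054.46; balance $0.00
Total paid: $30,000.10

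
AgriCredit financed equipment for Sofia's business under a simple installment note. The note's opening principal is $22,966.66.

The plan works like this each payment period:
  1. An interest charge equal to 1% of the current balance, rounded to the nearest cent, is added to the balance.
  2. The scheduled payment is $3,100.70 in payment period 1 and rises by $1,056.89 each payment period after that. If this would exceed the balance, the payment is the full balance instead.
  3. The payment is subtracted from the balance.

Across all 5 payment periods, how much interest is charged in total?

$752.13

# | Opening | Interest | Payment | End bal
1 | $22,966.66 | $229.67 | $3,100.70 | $20,095.63
2 | $20,095.63 | $200.96 | $4,157.59 | $16,139.00
3 | $16,139.00 | $161.39 | $5,214.48 | $11,085.91
4 | $11,085.91 | $110.86 | $6,271.37 | $4,925.40
5 | $4,925.40 | $49.25 | $4,974.65 | $0.00
Total interest: $229.67 + $200.96 + $161.39 + $110.86 + $49.25 = $752.13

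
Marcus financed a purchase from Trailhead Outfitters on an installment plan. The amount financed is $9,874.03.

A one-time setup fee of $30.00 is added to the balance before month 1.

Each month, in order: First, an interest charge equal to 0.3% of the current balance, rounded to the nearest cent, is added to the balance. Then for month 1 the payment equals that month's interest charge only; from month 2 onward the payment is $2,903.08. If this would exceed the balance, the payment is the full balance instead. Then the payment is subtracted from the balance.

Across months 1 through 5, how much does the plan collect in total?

$10,000.76

Month 1: $9,904.03 +$29.71 interest = $9,933.74; pay $29.71 → $9,904.03
Month 2: $9,904.03 +$29.71 interest = $9,933.74; pay $2,903.08 → $7,030.66
Month 3: $7,030.66 +$21.09 interest = $7,051.75; pay $2,903.08 → $4,148.67
Month 4: $4,148.67 +$12.45 interest = $4,161.12; pay $2,903.08 → $1,258.04
Month 5: $1,258.04 +$3.77 interest = $1,261.81; pay $1,261.81 → $0.00
Total paid: $10,000.76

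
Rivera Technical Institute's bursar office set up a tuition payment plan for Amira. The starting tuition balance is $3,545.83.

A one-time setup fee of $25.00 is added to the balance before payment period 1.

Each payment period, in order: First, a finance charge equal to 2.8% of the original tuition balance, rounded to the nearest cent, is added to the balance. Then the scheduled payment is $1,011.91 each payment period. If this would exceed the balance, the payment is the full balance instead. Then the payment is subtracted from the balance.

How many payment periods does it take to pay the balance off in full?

Payment period 1: opening $3,570.83; interest $99.28 → $3,670.11; payment $1,011.91; balance $2,658.20
Payment period 2: opening $2,658.20; interest $99.28 → $2,757.48; payment $1,011.91; balance $1,745.57
Payment period 3: opening $1,745.57; interest $99.28 → $1,844.85; payment $1,011.91; balance $832.94
Payment period 4: opening $832.94; interest $99.28 → $932.22; payment $932.22; balance $0.00
Balance reaches $0.00 in payment period 4.

4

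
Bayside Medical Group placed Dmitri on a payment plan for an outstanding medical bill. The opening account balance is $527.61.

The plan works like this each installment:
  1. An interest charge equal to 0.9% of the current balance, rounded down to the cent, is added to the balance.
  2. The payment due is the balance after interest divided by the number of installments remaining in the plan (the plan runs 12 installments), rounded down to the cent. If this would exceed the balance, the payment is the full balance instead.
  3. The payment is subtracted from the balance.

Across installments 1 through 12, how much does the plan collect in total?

$559.45

Installment 1: $527.61 +$4.74 interest = $532.35; pay $44.36 → $487.99
Installment 2: $487.99 +$4.39 interest = $492.38; pay $44.76 → $447.62
Installment 3: $447.62 +$4.02 interest = $451.64; pay $45.16 → $406.48
Installment 4: $406.48 +$3.65 interest = $410.13; pay $45.57 → $364.56
Installment 5: $364.56 +$3.28 interest = $367.84; pay $45.98 → $321.86
Installment 6: $321.86 +$2.89 interest = $324.75; pay $46.39 → $278.36
Installment 7: $278.36 +$2.50 interest = $280.86; pay $46.81 → $234.05
Installment 8: $234.05 +$2.10 interest = $236.15; pay $47.23 → $188.92
Installment 9: $188.92 +$1.70 interest = $190.62; pay $47.65 → $142.97
Installment 10: $142.97 +$1.28 interest = $144.25; pay $48.08 → $96.17
Installment 11: $96.17 +$0.86 interest = $97.03; pay $48.51 → $48.52
Installment 12: $48.52 +$0.43 interest = $48.95; pay $48.95 → $0.00
Total paid: $559.45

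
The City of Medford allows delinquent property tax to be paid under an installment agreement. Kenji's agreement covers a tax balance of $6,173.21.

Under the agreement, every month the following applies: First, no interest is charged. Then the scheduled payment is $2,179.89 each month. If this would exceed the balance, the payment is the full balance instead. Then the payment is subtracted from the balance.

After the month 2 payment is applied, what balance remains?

Month 1: $6,173.21 − $2,179.89 → $3,993.32
Month 2: $3,993.32 − $2,179.89 → $1,813.43

$1,813.43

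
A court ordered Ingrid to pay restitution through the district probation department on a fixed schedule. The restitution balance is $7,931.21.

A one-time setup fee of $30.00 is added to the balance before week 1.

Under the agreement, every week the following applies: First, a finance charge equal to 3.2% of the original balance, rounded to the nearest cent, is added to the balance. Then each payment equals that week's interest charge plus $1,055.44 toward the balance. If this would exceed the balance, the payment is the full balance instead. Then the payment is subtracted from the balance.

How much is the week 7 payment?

$1,309.24

# | Opening | Interest | Payment | End bal
1 | $7,961.21 | $253.80 | $1,309.24 | $6,905.77
2 | $6,905.77 | $253.80 | $1,309.24 | $5,850.33
3 | $5,850.33 | $253.80 | $1,309.24 | $4,794.89
4 | $4,794.89 | $253.80 | $1,309.24 | $3,739.45
5 | $3,739.45 | $253.80 | $1,309.24 | $2,684.01
6 | $2,684.01 | $253.80 | $1,309.24 | $1,628.57
7 | $1,628.57 | $253.80 | $1,309.24 | $573.13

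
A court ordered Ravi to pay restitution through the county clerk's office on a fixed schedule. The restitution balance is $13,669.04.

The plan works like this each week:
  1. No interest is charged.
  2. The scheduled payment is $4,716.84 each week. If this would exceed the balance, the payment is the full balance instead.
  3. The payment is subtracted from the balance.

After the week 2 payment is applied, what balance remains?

Week 1: $13,669.04 − $4,716.84 → $8,952.20
Week 2: $8,952.20 − $4,716.84 → $4,235.36

$4,235.36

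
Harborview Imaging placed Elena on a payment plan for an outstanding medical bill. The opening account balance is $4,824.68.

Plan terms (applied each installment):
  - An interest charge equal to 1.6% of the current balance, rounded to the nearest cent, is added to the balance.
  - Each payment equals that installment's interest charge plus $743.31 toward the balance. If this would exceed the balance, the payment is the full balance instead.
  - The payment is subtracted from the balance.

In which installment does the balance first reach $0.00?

7

Installment 1: $4,824.68 +$77.19 interest = $4,901.87; pay $820.50 → $4,081.37
Installment 2: $4,081.37 +$65.30 interest = $4,146.67; pay $808.61 → $3,338.06
Installment 3: $3,338.06 +$53.41 interest = $3,391.47; pay $796.72 → $2,594.75
Installment 4: $2,594.75 +$41.52 interest = $2,636.27; pay $784.83 → $1,851.44
Installment 5: $1,851.44 +$29.62 interest = $1,881.06; pay $772.93 → $1,108.13
Installment 6: $1,108.13 +$17.73 interest = $1,125.86; pay $761.04 → $364.82
Installment 7: $364.82 +$5.84 interest = $370.66; pay $370.66 → $0.00
Balance reaches $0.00 in installment 7.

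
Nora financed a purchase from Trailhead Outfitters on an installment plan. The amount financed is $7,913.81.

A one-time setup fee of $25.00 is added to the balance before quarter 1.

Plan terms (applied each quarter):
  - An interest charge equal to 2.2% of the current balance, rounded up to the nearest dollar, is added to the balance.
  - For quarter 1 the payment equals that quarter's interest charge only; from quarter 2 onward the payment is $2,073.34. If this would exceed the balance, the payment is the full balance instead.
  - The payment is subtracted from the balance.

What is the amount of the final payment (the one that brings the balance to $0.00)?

$94.45

Quarter 1: $7,938.81 +$175.00 interest = $8,113.81; pay $175.00 → $7,938.81
Quarter 2: $7,938.81 +$175.00 interest = $8,113.81; pay $2,073.34 → $6,040.47
Quarter 3: $6,040.47 +$133.00 interest = $6,173.47; pay $2,073.34 → $4,100.13
Quarter 4: $4,100.13 +$91.00 interest = $4,191.13; pay $2,073.34 → $2,117.79
Quarter 5: $2,117.79 +$47.00 interest = $2,164.79; pay $2,073.34 → $91.45
Quarter 6: $91.45 +$3.00 interest = $94.45; pay $94.45 → $0.00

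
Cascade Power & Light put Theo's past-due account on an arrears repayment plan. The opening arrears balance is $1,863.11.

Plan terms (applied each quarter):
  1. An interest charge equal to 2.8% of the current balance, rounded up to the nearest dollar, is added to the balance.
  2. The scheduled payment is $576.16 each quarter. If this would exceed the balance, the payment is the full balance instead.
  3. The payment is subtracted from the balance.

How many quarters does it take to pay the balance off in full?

# | Opening | Interest | Payment | End bal
1 | $1,863.11 | $53.00 | $576.16 | $1,339.95
2 | $1,339.95 | $38.00 | $576.16 | $801.79
3 | $801.79 | $23.00 | $576.16 | $248.63
4 | $248.63 | $7.00 | $255.63 | $0.00
Balance reaches $0.00 in quarter 4.

4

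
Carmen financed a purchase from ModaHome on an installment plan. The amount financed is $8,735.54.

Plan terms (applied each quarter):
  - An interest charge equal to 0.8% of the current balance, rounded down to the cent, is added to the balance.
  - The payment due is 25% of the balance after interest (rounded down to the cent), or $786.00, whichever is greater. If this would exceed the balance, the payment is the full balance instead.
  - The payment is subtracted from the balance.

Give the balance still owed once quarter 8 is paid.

$0.00

Quarter 1: $8,735.54 +$69.88 interest = $8,805.42; pay $2,201.35 → $6,604.07
Quarter 2: $6,604.07 +$52.83 interest = $6,656.90; pay $1,664.22 → $4,992.68
Quarter 3: $4,992.68 +$39.94 interest = $5,032.62; pay $1,258.15 → $3,774.47
Quarter 4: $3,774.47 +$30.19 interest = $3,804.66; pay $951.16 → $2,853.50
Quarter 5: $2,853.50 +$22.82 interest = $2,876.32; pay $786.00 → $2,090.32
Quarter 6: $2,090.32 +$16.72 interest = $2,107.04; pay $786.00 → $1,321.04
Quarter 7: $1,321.04 +$10.56 interest = $1,331.60; pay $786.00 → $545.60
Quarter 8: $545.60 +$4.36 interest = $549.96; pay $549.96 → $0.00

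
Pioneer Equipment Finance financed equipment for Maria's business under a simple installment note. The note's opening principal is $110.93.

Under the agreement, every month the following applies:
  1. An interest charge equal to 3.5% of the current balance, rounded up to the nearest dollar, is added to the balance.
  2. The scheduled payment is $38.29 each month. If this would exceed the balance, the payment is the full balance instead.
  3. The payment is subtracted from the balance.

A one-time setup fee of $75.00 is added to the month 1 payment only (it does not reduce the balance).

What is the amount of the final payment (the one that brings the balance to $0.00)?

Month 1: $110.93 +$4.00 interest = $114.93; pay $38.29 (+ $75.00 fee) → $76.64
Month 2: $76.64 +$3.00 interest = $79.64; pay $38.29 → $41.35
Month 3: $41.35 +$2.00 interest = $43.35; pay $38.29 → $5.06
Month 4: $5.06 +$1.00 interest = $6.06; pay $6.06 → $0.00

$6.06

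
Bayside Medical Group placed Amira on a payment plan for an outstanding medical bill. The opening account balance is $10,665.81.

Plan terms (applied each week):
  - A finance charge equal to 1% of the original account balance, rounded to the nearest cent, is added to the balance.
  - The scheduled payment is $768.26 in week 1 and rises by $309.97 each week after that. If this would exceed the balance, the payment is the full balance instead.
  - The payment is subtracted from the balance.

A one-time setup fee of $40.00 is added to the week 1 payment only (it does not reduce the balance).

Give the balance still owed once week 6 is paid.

$2,046.66

Week 1: $10,665.81 +$106.66 interest = $10,772.47; pay $768.26 (+ $40.00 fee) → $10,004.21
Week 2: $10,004.21 +$106.66 interest = $10,110.87; pay $1,078.23 → $9,032.64
Week 3: $9,032.64 +$106.66 interest = $9,139.30; pay $1,388.20 → $7,751.10
Week 4: $7,751.10 +$106.66 interest = $7,857.76; pay $1,698.17 → $6,159.59
Week 5: $6,159.59 +$106.66 interest = $6,266.25; pay $2,008.14 → $4,258.11
Week 6: $4,258.11 +$106.66 interest = $4,364.77; pay $2,318.11 → $2,046.66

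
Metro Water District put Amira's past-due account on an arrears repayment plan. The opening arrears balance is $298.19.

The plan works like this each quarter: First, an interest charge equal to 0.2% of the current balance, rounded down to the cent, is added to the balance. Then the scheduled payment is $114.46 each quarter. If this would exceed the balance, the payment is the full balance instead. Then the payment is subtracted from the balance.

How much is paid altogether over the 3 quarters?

Quarter 1: $298.19 +$0.59 interest = $298.78; pay $114.46 → $184.32
Quarter 2: $184.32 +$0.36 interest = $184.68; pay $114.46 → $70.22
Quarter 3: $70.22 +$0.14 interest = $70.36; pay $70.36 → $0.00
Total paid: $299.28

$299.28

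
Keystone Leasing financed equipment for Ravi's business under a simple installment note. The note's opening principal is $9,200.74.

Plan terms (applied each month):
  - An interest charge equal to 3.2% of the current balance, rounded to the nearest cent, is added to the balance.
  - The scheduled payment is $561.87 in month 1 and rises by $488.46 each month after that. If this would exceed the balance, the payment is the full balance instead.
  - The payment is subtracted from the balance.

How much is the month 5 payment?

# | Opening | Interest | Payment | End bal
1 | $9,200.74 | $294.42 | $561.87 | $8,933.29
2 | $8,933.29 | $285.87 | $1,050.33 | $8,168.83
3 | $8,168.83 | $261.40 | $1,538.79 | $6,891.44
4 | $6,891.44 | $220.53 | $2,027.25 | $5,084.72
5 | $5,084.72 | $162.71 | $2,515.71 | $2,731.72

$2,515.71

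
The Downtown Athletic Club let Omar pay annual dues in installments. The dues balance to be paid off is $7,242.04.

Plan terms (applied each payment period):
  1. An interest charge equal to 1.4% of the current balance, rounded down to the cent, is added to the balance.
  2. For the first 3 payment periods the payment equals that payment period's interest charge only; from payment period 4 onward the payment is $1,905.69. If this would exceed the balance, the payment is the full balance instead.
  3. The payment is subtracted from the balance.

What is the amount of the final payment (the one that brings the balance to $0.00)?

$1,777.52

Payment period 1: opening $7,242.04; interest $101.38 → $7,343.42; payment $101.38; balance $7,242.04
Payment period 2: opening $7,242.04; interest $101.38 → $7,343.42; payment $101.38; balance $7,242.04
Payment period 3: opening $7,242.04; interest $101.38 → $7,343.42; payment $101.38; balance $7,242.04
Payment period 4: opening $7,242.04; interest $101.38 → $7,343.42; payment $1,905.69; balance $5,437.73
Payment period 5: opening $5,437.73; interest $76.12 → $5,513.85; payment $1,905.69; balance $3,608.16
Payment period 6: opening $3,608.16; interest $50.51 → $3,658.67; payment $1,905.69; balance $1,752.98
Payment period 7: opening $1,752.98; interest $24.54 → $1,777.52; payment $1,777.52; balance $0.00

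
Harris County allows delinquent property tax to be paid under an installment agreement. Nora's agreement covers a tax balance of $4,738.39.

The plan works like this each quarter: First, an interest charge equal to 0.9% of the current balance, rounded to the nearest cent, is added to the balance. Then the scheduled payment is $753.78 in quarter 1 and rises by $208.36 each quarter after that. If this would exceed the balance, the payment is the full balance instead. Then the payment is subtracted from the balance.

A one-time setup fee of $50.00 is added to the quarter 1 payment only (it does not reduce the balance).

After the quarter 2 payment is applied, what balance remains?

Quarter 1: opening $4,738.39; interest $42.65 → $4,781.04; payment $753.78 (+ $50.00 fee); balance $4,027.26
Quarter 2: opening $4,027.26; interest $36.25 → $4,063.51; payment $962.14; balance $3,101.37

$3,101.37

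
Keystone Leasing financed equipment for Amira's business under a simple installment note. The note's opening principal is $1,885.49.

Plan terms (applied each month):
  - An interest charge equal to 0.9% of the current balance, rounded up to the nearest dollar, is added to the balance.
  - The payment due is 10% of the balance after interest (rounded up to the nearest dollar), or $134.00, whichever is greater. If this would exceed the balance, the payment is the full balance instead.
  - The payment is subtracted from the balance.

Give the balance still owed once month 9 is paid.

$661.49

# | Opening | Interest | Payment | End bal
1 | $1,885.49 | $17.00 | $191.00 | $1,711.49
2 | $1,711.49 | $16.00 | $173.00 | $1,554.49
3 | $1,554.49 | $14.00 | $157.00 | $1,411.49
4 | $1,411.49 | $13.00 | $143.00 | $1,281.49
5 | $1,281.49 | $12.00 | $134.00 | $1,159.49
6 | $1,159.49 | $11.00 | $134.00 | $1,036.49
7 | $1,036.49 | $10.00 | $134.00 | $912.49
8 | $912.49 | $9.00 | $134.00 | $787.49
9 | $787.49 | $8.00 | $134.00 | $661.49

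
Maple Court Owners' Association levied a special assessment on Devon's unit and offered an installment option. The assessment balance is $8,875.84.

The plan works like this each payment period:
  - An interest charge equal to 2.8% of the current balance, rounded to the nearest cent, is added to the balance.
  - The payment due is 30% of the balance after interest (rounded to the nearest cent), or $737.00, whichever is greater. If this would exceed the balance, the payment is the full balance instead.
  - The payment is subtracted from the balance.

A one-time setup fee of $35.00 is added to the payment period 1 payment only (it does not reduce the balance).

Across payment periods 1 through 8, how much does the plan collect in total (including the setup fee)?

# | Opening | Interest | Payment | Fee | End bal
1 | $8,875.84 | $248.52 | $2,737.31 | $35.00 | $6,387.05
2 | $6,387.05 | $178.84 | $1,969.77 | — | $4,596.12
3 | $4,596.12 | $128.69 | $1,417.44 | — | $3,307.37
4 | $3,307.37 | $92.61 | $1,019.99 | — | $2,379.99
5 | $2,379.99 | $66.64 | $737.00 | — | $1,709.63
6 | $1,709.63 | $47.87 | $737.00 | — | $1,020.50
7 | $1,020.50 | $28.57 | $737.00 | — | $312.07
8 | $312.07 | $8.74 | $320.81 | — | $0.00
Total paid: $9,711.32

$9,711.32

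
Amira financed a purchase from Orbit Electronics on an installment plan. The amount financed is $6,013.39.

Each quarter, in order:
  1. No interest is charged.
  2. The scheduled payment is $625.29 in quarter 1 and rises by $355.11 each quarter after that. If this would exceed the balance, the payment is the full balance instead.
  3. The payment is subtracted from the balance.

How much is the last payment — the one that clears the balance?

Quarter 1: opening $6,013.39; payment $625.29; balance $5,388.10
Quarter 2: opening $5,388.10; payment $980.40; balance $4,407.70
Quarter 3: opening $4,407.70; payment $1,335.51; balance $3,072.19
Quarter 4: opening $3,072.19; payment $1,690.62; balance $1,381.57
Quarter 5: opening $1,381.57; payment $1,381.57; balance $0.00

$1,381.57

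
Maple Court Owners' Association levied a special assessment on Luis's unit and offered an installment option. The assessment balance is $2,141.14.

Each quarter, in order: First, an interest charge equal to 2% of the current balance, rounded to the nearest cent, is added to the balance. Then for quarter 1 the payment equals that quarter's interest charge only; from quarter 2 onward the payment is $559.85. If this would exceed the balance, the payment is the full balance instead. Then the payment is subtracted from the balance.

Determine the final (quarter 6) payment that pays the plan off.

$10.35

# | Opening | Interest | Payment | End bal
1 | $2,141.14 | $42.82 | $42.82 | $2,141.14
2 | $2,141.14 | $42.82 | $559.85 | $1,624.11
3 | $1,624.11 | $32.48 | $559.85 | $1,096.74
4 | $1,096.74 | $21.93 | $559.85 | $558.82
5 | $558.82 | $11.18 | $559.85 | $10.15
6 | $10.15 | $0.20 | $10.35 | $0.00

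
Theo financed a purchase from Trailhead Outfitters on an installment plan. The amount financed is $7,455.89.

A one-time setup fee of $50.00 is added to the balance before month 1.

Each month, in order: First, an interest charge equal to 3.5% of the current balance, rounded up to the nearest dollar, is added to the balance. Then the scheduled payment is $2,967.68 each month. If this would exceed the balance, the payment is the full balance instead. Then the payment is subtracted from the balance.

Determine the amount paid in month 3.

Month 1: $7,505.89 +$263.00 interest = $7,768.89; pay $2,967.68 → $4,801.21
Month 2: $4,801.21 +$169.00 interest = $4,970.21; pay $2,967.68 → $2,002.53
Month 3: $2,002.53 +$71.00 interest = $2,073.53; pay $2,073.53 → $0.00

$2,073.53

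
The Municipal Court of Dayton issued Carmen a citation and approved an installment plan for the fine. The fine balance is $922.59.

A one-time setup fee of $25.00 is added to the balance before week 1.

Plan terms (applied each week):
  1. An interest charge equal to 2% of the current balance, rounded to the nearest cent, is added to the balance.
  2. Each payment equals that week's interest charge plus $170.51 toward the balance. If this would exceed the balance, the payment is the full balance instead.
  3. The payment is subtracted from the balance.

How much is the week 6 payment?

$96.94

Week 1: opening $947.59; interest $18.95 → $966.54; payment $189.46; balance $777.08
Week 2: opening $777.08; interest $15.54 → $792.62; payment $186.05; balance $606.57
Week 3: opening $606.57; interest $12.13 → $618.70; payment $182.64; balance $436.06
Week 4: opening $436.06; interest $8.72 → $444.78; payment $179.23; balance $265.55
Week 5: opening $265.55; interest $5.31 → $270.86; payment $175.82; balance $95.04
Week 6: opening $95.04; interest $1.90 → $96.94; payment $96.94; balance $0.00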